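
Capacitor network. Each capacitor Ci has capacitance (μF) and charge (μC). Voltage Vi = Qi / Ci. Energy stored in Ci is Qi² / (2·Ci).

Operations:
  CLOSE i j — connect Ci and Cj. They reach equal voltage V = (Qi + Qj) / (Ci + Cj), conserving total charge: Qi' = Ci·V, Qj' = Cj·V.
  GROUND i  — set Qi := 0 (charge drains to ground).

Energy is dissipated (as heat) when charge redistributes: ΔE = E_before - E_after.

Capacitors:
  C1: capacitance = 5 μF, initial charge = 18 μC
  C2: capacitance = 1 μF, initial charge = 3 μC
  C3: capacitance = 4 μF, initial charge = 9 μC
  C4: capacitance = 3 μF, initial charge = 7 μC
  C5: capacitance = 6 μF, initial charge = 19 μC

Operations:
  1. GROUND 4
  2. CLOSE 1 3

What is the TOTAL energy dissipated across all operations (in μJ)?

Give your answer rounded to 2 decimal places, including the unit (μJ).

Initial: C1(5μF, Q=18μC, V=3.60V), C2(1μF, Q=3μC, V=3.00V), C3(4μF, Q=9μC, V=2.25V), C4(3μF, Q=7μC, V=2.33V), C5(6μF, Q=19μC, V=3.17V)
Op 1: GROUND 4: Q4=0; energy lost=8.167
Op 2: CLOSE 1-3: Q_total=27.00, C_total=9.00, V=3.00; Q1=15.00, Q3=12.00; dissipated=2.025
Total dissipated: 10.192 μJ

Answer: 10.19 μJ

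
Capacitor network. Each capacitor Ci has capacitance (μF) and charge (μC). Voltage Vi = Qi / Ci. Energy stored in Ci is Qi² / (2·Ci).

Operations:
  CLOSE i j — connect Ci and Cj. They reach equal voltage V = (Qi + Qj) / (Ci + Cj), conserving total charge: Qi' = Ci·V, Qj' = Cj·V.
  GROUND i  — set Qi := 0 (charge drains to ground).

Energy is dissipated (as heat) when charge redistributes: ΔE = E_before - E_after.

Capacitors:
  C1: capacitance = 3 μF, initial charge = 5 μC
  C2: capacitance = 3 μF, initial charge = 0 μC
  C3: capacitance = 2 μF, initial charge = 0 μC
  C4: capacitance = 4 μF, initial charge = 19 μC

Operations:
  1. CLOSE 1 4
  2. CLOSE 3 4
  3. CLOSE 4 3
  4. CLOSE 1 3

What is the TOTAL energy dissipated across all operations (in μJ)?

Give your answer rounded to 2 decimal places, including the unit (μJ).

Initial: C1(3μF, Q=5μC, V=1.67V), C2(3μF, Q=0μC, V=0.00V), C3(2μF, Q=0μC, V=0.00V), C4(4μF, Q=19μC, V=4.75V)
Op 1: CLOSE 1-4: Q_total=24.00, C_total=7.00, V=3.43; Q1=10.29, Q4=13.71; dissipated=8.149
Op 2: CLOSE 3-4: Q_total=13.71, C_total=6.00, V=2.29; Q3=4.57, Q4=9.14; dissipated=7.837
Op 3: CLOSE 4-3: Q_total=13.71, C_total=6.00, V=2.29; Q4=9.14, Q3=4.57; dissipated=0.000
Op 4: CLOSE 1-3: Q_total=14.86, C_total=5.00, V=2.97; Q1=8.91, Q3=5.94; dissipated=0.784
Total dissipated: 16.769 μJ

Answer: 16.77 μJ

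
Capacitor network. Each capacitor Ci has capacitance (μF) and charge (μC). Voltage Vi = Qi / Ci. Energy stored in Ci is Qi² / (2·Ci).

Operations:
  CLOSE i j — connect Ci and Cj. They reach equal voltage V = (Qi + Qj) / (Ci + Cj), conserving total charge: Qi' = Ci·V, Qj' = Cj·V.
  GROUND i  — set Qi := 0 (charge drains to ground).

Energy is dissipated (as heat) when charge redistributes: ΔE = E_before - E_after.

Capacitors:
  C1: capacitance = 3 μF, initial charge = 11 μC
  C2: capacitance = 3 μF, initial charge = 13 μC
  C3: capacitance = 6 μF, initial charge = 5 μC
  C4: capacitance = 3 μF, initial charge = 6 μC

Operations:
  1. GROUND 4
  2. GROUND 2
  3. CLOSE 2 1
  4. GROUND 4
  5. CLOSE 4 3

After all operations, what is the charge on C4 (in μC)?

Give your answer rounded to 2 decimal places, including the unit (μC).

Initial: C1(3μF, Q=11μC, V=3.67V), C2(3μF, Q=13μC, V=4.33V), C3(6μF, Q=5μC, V=0.83V), C4(3μF, Q=6μC, V=2.00V)
Op 1: GROUND 4: Q4=0; energy lost=6.000
Op 2: GROUND 2: Q2=0; energy lost=28.167
Op 3: CLOSE 2-1: Q_total=11.00, C_total=6.00, V=1.83; Q2=5.50, Q1=5.50; dissipated=10.083
Op 4: GROUND 4: Q4=0; energy lost=0.000
Op 5: CLOSE 4-3: Q_total=5.00, C_total=9.00, V=0.56; Q4=1.67, Q3=3.33; dissipated=0.694
Final charges: Q1=5.50, Q2=5.50, Q3=3.33, Q4=1.67

Answer: 1.67 μC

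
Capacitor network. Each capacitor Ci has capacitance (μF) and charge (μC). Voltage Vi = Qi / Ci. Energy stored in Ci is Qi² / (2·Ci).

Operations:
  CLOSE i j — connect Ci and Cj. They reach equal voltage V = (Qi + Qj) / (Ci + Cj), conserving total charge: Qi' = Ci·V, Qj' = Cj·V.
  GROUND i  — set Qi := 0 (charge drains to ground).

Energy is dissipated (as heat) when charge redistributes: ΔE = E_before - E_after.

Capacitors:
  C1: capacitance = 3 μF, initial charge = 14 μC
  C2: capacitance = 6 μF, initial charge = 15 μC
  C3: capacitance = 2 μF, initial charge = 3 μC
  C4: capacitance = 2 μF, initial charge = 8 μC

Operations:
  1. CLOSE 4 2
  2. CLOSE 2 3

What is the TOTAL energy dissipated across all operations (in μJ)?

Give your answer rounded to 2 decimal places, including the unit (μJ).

Initial: C1(3μF, Q=14μC, V=4.67V), C2(6μF, Q=15μC, V=2.50V), C3(2μF, Q=3μC, V=1.50V), C4(2μF, Q=8μC, V=4.00V)
Op 1: CLOSE 4-2: Q_total=23.00, C_total=8.00, V=2.88; Q4=5.75, Q2=17.25; dissipated=1.688
Op 2: CLOSE 2-3: Q_total=20.25, C_total=8.00, V=2.53; Q2=15.19, Q3=5.06; dissipated=1.418
Total dissipated: 3.105 μJ

Answer: 3.11 μJ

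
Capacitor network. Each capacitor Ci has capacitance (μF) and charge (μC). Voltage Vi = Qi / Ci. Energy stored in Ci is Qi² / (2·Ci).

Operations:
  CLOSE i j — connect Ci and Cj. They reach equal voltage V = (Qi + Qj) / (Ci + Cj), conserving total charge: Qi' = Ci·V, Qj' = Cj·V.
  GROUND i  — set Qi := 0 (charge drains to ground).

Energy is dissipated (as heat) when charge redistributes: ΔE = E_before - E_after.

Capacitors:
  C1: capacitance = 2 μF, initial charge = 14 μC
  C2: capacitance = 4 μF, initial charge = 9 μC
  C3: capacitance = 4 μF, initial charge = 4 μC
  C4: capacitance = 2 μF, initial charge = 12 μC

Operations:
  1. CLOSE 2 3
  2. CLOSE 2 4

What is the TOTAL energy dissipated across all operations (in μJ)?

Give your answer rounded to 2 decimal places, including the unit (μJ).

Initial: C1(2μF, Q=14μC, V=7.00V), C2(4μF, Q=9μC, V=2.25V), C3(4μF, Q=4μC, V=1.00V), C4(2μF, Q=12μC, V=6.00V)
Op 1: CLOSE 2-3: Q_total=13.00, C_total=8.00, V=1.62; Q2=6.50, Q3=6.50; dissipated=1.562
Op 2: CLOSE 2-4: Q_total=18.50, C_total=6.00, V=3.08; Q2=12.33, Q4=6.17; dissipated=12.760
Total dissipated: 14.323 μJ

Answer: 14.32 μJ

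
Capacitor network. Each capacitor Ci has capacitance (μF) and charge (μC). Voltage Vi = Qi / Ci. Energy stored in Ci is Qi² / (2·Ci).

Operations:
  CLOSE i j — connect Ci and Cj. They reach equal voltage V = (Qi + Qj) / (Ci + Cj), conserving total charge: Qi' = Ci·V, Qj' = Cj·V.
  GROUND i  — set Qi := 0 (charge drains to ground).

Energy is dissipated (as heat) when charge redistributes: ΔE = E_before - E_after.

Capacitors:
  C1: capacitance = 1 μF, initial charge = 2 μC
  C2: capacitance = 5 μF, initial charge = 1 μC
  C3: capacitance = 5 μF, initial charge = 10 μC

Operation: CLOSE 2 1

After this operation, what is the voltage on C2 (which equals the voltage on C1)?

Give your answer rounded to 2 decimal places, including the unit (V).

Initial: C1(1μF, Q=2μC, V=2.00V), C2(5μF, Q=1μC, V=0.20V), C3(5μF, Q=10μC, V=2.00V)
Op 1: CLOSE 2-1: Q_total=3.00, C_total=6.00, V=0.50; Q2=2.50, Q1=0.50; dissipated=1.350

Answer: 0.50 V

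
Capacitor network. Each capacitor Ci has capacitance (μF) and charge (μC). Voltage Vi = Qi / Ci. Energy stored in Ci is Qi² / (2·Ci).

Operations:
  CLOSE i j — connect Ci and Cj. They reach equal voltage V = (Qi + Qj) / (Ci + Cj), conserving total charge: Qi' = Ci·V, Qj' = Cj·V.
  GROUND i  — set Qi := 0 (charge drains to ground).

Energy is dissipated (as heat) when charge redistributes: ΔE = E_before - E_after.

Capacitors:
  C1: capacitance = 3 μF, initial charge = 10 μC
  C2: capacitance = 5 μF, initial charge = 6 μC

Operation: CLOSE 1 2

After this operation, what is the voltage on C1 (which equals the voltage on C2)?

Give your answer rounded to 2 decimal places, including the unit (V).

Initial: C1(3μF, Q=10μC, V=3.33V), C2(5μF, Q=6μC, V=1.20V)
Op 1: CLOSE 1-2: Q_total=16.00, C_total=8.00, V=2.00; Q1=6.00, Q2=10.00; dissipated=4.267

Answer: 2.00 V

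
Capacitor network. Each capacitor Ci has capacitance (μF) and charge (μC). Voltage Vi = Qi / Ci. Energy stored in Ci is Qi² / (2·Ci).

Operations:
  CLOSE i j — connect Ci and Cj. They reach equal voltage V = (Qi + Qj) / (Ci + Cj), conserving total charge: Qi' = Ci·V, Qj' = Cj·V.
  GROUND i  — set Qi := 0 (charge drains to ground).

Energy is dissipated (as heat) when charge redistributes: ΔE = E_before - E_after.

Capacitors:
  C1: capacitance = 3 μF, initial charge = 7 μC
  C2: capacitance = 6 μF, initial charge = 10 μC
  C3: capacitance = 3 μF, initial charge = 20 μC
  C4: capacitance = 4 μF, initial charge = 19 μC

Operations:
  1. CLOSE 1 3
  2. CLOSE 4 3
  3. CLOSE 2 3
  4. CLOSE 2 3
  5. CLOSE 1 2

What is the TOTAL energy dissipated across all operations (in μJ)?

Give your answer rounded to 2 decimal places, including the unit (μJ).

Initial: C1(3μF, Q=7μC, V=2.33V), C2(6μF, Q=10μC, V=1.67V), C3(3μF, Q=20μC, V=6.67V), C4(4μF, Q=19μC, V=4.75V)
Op 1: CLOSE 1-3: Q_total=27.00, C_total=6.00, V=4.50; Q1=13.50, Q3=13.50; dissipated=14.083
Op 2: CLOSE 4-3: Q_total=32.50, C_total=7.00, V=4.64; Q4=18.57, Q3=13.93; dissipated=0.054
Op 3: CLOSE 2-3: Q_total=23.93, C_total=9.00, V=2.66; Q2=15.95, Q3=7.98; dissipated=8.858
Op 4: CLOSE 2-3: Q_total=23.93, C_total=9.00, V=2.66; Q2=15.95, Q3=7.98; dissipated=0.000
Op 5: CLOSE 1-2: Q_total=29.45, C_total=9.00, V=3.27; Q1=9.82, Q2=19.63; dissipated=3.390
Total dissipated: 26.385 μJ

Answer: 26.38 μJ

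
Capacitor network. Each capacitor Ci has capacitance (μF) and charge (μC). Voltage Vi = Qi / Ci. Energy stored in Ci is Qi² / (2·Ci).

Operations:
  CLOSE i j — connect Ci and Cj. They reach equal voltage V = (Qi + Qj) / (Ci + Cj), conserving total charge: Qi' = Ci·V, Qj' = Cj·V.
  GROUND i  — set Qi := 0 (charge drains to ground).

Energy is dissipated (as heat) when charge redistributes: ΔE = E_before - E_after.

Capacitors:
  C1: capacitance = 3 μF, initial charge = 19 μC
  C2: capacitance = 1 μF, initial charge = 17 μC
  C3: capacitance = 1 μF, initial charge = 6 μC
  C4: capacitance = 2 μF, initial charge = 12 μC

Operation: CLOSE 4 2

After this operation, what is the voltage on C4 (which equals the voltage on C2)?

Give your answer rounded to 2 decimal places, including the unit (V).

Answer: 9.67 V

Derivation:
Initial: C1(3μF, Q=19μC, V=6.33V), C2(1μF, Q=17μC, V=17.00V), C3(1μF, Q=6μC, V=6.00V), C4(2μF, Q=12μC, V=6.00V)
Op 1: CLOSE 4-2: Q_total=29.00, C_total=3.00, V=9.67; Q4=19.33, Q2=9.67; dissipated=40.333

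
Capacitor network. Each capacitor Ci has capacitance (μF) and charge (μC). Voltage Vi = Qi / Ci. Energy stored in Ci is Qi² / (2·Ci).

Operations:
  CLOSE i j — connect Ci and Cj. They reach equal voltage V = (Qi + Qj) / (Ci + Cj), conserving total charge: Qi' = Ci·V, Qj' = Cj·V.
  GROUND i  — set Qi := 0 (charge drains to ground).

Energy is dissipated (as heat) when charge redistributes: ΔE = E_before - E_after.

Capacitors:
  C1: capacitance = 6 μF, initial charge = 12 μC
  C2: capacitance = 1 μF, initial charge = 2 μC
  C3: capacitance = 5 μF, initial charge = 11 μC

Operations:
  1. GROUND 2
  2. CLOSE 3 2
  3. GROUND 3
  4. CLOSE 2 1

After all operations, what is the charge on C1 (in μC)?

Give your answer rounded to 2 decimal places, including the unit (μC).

Initial: C1(6μF, Q=12μC, V=2.00V), C2(1μF, Q=2μC, V=2.00V), C3(5μF, Q=11μC, V=2.20V)
Op 1: GROUND 2: Q2=0; energy lost=2.000
Op 2: CLOSE 3-2: Q_total=11.00, C_total=6.00, V=1.83; Q3=9.17, Q2=1.83; dissipated=2.017
Op 3: GROUND 3: Q3=0; energy lost=8.403
Op 4: CLOSE 2-1: Q_total=13.83, C_total=7.00, V=1.98; Q2=1.98, Q1=11.86; dissipated=0.012
Final charges: Q1=11.86, Q2=1.98, Q3=0.00

Answer: 11.86 μC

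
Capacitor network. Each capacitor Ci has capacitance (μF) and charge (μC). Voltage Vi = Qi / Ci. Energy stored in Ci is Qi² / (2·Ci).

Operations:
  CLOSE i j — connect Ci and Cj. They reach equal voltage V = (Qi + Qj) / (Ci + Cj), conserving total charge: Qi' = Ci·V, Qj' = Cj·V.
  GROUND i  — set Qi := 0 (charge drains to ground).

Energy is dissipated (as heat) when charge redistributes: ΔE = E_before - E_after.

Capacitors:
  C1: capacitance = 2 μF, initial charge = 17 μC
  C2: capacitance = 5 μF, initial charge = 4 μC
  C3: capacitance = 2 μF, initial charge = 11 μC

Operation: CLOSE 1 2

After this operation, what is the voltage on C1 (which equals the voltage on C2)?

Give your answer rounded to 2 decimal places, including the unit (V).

Answer: 3.00 V

Derivation:
Initial: C1(2μF, Q=17μC, V=8.50V), C2(5μF, Q=4μC, V=0.80V), C3(2μF, Q=11μC, V=5.50V)
Op 1: CLOSE 1-2: Q_total=21.00, C_total=7.00, V=3.00; Q1=6.00, Q2=15.00; dissipated=42.350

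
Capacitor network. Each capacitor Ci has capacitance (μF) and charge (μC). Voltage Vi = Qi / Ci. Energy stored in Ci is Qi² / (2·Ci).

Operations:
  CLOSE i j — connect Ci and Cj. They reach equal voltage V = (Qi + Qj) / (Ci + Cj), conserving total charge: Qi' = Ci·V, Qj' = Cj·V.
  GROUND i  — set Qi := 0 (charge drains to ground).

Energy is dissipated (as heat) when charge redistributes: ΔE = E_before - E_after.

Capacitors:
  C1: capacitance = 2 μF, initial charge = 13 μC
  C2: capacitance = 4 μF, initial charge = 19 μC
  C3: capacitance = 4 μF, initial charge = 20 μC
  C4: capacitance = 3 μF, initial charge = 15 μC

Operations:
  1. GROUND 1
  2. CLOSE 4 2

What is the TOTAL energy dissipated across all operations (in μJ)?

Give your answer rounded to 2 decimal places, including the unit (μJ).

Initial: C1(2μF, Q=13μC, V=6.50V), C2(4μF, Q=19μC, V=4.75V), C3(4μF, Q=20μC, V=5.00V), C4(3μF, Q=15μC, V=5.00V)
Op 1: GROUND 1: Q1=0; energy lost=42.250
Op 2: CLOSE 4-2: Q_total=34.00, C_total=7.00, V=4.86; Q4=14.57, Q2=19.43; dissipated=0.054
Total dissipated: 42.304 μJ

Answer: 42.30 μJ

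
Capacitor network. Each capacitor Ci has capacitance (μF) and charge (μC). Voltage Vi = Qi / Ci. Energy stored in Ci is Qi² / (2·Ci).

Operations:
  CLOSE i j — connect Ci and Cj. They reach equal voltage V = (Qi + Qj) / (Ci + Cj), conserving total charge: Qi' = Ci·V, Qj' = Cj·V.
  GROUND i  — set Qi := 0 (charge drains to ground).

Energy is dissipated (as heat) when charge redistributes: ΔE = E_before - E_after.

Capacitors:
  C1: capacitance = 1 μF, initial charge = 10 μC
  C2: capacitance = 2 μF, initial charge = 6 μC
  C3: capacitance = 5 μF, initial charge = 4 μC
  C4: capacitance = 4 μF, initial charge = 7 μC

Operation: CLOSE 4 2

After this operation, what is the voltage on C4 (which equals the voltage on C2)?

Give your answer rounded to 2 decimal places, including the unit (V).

Initial: C1(1μF, Q=10μC, V=10.00V), C2(2μF, Q=6μC, V=3.00V), C3(5μF, Q=4μC, V=0.80V), C4(4μF, Q=7μC, V=1.75V)
Op 1: CLOSE 4-2: Q_total=13.00, C_total=6.00, V=2.17; Q4=8.67, Q2=4.33; dissipated=1.042

Answer: 2.17 V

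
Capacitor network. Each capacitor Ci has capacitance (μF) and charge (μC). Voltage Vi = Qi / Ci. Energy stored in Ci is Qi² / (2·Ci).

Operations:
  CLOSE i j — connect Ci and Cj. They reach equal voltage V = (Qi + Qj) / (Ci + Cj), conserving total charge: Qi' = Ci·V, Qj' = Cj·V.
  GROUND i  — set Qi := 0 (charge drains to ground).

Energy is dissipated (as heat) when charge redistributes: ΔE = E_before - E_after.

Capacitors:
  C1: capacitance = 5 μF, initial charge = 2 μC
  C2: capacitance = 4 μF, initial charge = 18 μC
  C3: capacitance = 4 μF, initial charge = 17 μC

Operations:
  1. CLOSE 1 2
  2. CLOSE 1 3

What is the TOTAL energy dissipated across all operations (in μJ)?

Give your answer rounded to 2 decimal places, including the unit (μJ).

Answer: 23.25 μJ

Derivation:
Initial: C1(5μF, Q=2μC, V=0.40V), C2(4μF, Q=18μC, V=4.50V), C3(4μF, Q=17μC, V=4.25V)
Op 1: CLOSE 1-2: Q_total=20.00, C_total=9.00, V=2.22; Q1=11.11, Q2=8.89; dissipated=18.678
Op 2: CLOSE 1-3: Q_total=28.11, C_total=9.00, V=3.12; Q1=15.62, Q3=12.49; dissipated=4.569
Total dissipated: 23.247 μJ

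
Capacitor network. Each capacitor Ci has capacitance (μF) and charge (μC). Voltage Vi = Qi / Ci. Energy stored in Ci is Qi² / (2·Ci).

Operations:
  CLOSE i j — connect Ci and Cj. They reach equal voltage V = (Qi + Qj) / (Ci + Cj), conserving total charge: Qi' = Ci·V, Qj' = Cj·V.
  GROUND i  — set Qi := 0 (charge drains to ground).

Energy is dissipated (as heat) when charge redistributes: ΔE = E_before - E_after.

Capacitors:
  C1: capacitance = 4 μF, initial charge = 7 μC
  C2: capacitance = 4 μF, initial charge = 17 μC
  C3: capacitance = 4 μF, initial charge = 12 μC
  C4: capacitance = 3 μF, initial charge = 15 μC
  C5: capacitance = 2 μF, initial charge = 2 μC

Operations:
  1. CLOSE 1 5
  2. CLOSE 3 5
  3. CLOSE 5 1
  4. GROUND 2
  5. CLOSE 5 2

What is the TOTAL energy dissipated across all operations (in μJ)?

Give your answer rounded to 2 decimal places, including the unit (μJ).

Initial: C1(4μF, Q=7μC, V=1.75V), C2(4μF, Q=17μC, V=4.25V), C3(4μF, Q=12μC, V=3.00V), C4(3μF, Q=15μC, V=5.00V), C5(2μF, Q=2μC, V=1.00V)
Op 1: CLOSE 1-5: Q_total=9.00, C_total=6.00, V=1.50; Q1=6.00, Q5=3.00; dissipated=0.375
Op 2: CLOSE 3-5: Q_total=15.00, C_total=6.00, V=2.50; Q3=10.00, Q5=5.00; dissipated=1.500
Op 3: CLOSE 5-1: Q_total=11.00, C_total=6.00, V=1.83; Q5=3.67, Q1=7.33; dissipated=0.667
Op 4: GROUND 2: Q2=0; energy lost=36.125
Op 5: CLOSE 5-2: Q_total=3.67, C_total=6.00, V=0.61; Q5=1.22, Q2=2.44; dissipated=2.241
Total dissipated: 40.907 μJ

Answer: 40.91 μJ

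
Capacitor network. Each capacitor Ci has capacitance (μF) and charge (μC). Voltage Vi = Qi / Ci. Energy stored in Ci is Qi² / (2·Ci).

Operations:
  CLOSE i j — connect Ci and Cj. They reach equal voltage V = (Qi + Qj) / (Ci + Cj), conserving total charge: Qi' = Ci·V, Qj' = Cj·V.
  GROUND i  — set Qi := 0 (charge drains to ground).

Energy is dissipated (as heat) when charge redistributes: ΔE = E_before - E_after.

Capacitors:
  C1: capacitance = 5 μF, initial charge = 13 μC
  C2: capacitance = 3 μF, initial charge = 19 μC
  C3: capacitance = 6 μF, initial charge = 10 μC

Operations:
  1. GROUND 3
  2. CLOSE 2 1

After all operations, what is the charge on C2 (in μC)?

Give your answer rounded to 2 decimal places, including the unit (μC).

Answer: 12.00 μC

Derivation:
Initial: C1(5μF, Q=13μC, V=2.60V), C2(3μF, Q=19μC, V=6.33V), C3(6μF, Q=10μC, V=1.67V)
Op 1: GROUND 3: Q3=0; energy lost=8.333
Op 2: CLOSE 2-1: Q_total=32.00, C_total=8.00, V=4.00; Q2=12.00, Q1=20.00; dissipated=13.067
Final charges: Q1=20.00, Q2=12.00, Q3=0.00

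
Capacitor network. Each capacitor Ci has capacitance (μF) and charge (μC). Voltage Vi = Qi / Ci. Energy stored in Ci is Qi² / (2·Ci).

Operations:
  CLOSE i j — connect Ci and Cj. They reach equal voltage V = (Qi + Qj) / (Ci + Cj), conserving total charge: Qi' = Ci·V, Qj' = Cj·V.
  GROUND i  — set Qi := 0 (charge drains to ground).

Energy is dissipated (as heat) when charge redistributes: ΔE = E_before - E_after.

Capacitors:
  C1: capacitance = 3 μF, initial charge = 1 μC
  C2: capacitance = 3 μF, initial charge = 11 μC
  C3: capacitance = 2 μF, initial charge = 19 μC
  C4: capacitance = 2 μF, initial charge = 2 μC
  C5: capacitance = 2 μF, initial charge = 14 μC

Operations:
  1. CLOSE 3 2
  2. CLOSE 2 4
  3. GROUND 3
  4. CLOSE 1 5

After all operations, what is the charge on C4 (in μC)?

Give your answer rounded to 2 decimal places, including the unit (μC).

Answer: 8.00 μC

Derivation:
Initial: C1(3μF, Q=1μC, V=0.33V), C2(3μF, Q=11μC, V=3.67V), C3(2μF, Q=19μC, V=9.50V), C4(2μF, Q=2μC, V=1.00V), C5(2μF, Q=14μC, V=7.00V)
Op 1: CLOSE 3-2: Q_total=30.00, C_total=5.00, V=6.00; Q3=12.00, Q2=18.00; dissipated=20.417
Op 2: CLOSE 2-4: Q_total=20.00, C_total=5.00, V=4.00; Q2=12.00, Q4=8.00; dissipated=15.000
Op 3: GROUND 3: Q3=0; energy lost=36.000
Op 4: CLOSE 1-5: Q_total=15.00, C_total=5.00, V=3.00; Q1=9.00, Q5=6.00; dissipated=26.667
Final charges: Q1=9.00, Q2=12.00, Q3=0.00, Q4=8.00, Q5=6.00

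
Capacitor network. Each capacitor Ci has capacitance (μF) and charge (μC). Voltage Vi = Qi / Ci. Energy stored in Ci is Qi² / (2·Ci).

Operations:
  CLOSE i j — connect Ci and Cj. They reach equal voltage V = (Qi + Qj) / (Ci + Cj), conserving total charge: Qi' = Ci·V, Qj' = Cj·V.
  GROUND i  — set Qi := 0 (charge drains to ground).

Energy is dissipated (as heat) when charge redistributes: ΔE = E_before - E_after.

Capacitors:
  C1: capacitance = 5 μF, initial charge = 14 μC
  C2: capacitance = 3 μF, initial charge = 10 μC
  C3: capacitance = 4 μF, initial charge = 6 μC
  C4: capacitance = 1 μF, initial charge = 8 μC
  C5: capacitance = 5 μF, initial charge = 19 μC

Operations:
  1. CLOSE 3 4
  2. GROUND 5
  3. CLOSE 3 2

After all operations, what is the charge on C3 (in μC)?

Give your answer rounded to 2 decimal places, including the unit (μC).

Answer: 12.11 μC

Derivation:
Initial: C1(5μF, Q=14μC, V=2.80V), C2(3μF, Q=10μC, V=3.33V), C3(4μF, Q=6μC, V=1.50V), C4(1μF, Q=8μC, V=8.00V), C5(5μF, Q=19μC, V=3.80V)
Op 1: CLOSE 3-4: Q_total=14.00, C_total=5.00, V=2.80; Q3=11.20, Q4=2.80; dissipated=16.900
Op 2: GROUND 5: Q5=0; energy lost=36.100
Op 3: CLOSE 3-2: Q_total=21.20, C_total=7.00, V=3.03; Q3=12.11, Q2=9.09; dissipated=0.244
Final charges: Q1=14.00, Q2=9.09, Q3=12.11, Q4=2.80, Q5=0.00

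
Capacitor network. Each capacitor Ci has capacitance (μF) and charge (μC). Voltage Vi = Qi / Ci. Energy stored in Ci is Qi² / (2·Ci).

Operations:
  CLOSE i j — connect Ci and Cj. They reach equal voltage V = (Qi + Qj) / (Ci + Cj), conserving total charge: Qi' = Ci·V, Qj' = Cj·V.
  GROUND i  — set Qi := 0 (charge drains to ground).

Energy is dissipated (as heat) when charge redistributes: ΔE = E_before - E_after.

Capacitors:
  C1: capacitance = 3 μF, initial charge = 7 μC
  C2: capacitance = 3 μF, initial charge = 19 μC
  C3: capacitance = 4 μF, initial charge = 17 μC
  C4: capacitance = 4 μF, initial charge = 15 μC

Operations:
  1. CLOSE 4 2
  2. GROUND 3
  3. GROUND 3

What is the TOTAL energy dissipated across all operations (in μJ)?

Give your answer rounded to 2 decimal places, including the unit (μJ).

Answer: 41.85 μJ

Derivation:
Initial: C1(3μF, Q=7μC, V=2.33V), C2(3μF, Q=19μC, V=6.33V), C3(4μF, Q=17μC, V=4.25V), C4(4μF, Q=15μC, V=3.75V)
Op 1: CLOSE 4-2: Q_total=34.00, C_total=7.00, V=4.86; Q4=19.43, Q2=14.57; dissipated=5.720
Op 2: GROUND 3: Q3=0; energy lost=36.125
Op 3: GROUND 3: Q3=0; energy lost=0.000
Total dissipated: 41.845 μJ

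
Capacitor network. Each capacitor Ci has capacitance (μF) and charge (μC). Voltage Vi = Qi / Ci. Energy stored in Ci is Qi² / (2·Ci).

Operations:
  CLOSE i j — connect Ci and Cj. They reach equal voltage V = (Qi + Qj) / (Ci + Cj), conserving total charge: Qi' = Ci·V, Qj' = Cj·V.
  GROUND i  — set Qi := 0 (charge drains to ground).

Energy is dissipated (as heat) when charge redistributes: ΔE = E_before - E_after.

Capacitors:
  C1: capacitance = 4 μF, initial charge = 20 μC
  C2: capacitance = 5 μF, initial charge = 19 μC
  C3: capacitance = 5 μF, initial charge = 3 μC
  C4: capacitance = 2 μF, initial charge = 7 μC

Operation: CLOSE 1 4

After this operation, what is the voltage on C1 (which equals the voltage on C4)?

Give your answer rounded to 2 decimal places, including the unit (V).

Initial: C1(4μF, Q=20μC, V=5.00V), C2(5μF, Q=19μC, V=3.80V), C3(5μF, Q=3μC, V=0.60V), C4(2μF, Q=7μC, V=3.50V)
Op 1: CLOSE 1-4: Q_total=27.00, C_total=6.00, V=4.50; Q1=18.00, Q4=9.00; dissipated=1.500

Answer: 4.50 V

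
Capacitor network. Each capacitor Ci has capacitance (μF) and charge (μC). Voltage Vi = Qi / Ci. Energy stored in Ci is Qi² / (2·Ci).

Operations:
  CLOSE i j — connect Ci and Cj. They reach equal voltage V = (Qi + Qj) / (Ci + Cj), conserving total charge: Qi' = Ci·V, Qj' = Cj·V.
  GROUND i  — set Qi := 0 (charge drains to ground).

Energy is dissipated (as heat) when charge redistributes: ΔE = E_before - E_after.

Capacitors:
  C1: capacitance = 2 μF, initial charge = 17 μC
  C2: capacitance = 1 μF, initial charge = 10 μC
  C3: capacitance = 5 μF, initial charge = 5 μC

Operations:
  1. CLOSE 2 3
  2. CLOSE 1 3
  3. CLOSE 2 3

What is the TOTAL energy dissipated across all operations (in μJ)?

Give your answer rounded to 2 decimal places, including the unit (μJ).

Initial: C1(2μF, Q=17μC, V=8.50V), C2(1μF, Q=10μC, V=10.00V), C3(5μF, Q=5μC, V=1.00V)
Op 1: CLOSE 2-3: Q_total=15.00, C_total=6.00, V=2.50; Q2=2.50, Q3=12.50; dissipated=33.750
Op 2: CLOSE 1-3: Q_total=29.50, C_total=7.00, V=4.21; Q1=8.43, Q3=21.07; dissipated=25.714
Op 3: CLOSE 2-3: Q_total=23.57, C_total=6.00, V=3.93; Q2=3.93, Q3=19.64; dissipated=1.224
Total dissipated: 60.689 μJ

Answer: 60.69 μJ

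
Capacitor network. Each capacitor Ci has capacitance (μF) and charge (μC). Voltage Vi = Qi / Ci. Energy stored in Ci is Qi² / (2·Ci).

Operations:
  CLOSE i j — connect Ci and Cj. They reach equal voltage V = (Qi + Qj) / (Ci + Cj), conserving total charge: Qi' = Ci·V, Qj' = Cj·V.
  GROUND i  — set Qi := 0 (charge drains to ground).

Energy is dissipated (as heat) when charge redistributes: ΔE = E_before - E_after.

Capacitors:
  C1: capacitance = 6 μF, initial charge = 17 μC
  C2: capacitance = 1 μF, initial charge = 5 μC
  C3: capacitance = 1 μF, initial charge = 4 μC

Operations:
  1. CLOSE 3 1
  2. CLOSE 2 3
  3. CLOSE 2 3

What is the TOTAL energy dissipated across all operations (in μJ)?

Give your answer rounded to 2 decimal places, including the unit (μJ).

Initial: C1(6μF, Q=17μC, V=2.83V), C2(1μF, Q=5μC, V=5.00V), C3(1μF, Q=4μC, V=4.00V)
Op 1: CLOSE 3-1: Q_total=21.00, C_total=7.00, V=3.00; Q3=3.00, Q1=18.00; dissipated=0.583
Op 2: CLOSE 2-3: Q_total=8.00, C_total=2.00, V=4.00; Q2=4.00, Q3=4.00; dissipated=1.000
Op 3: CLOSE 2-3: Q_total=8.00, C_total=2.00, V=4.00; Q2=4.00, Q3=4.00; dissipated=0.000
Total dissipated: 1.583 μJ

Answer: 1.58 μJ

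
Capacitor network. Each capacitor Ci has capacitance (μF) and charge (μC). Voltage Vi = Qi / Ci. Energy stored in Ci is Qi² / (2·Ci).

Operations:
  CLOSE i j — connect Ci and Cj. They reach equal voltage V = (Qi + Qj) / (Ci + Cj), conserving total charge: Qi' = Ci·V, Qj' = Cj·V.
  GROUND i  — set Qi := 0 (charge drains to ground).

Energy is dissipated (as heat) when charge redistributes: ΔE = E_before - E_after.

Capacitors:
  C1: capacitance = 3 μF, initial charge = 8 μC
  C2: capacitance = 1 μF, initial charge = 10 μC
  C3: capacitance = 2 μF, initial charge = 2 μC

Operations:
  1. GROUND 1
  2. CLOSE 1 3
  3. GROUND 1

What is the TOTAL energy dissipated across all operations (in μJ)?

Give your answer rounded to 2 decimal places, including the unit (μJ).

Answer: 11.51 μJ

Derivation:
Initial: C1(3μF, Q=8μC, V=2.67V), C2(1μF, Q=10μC, V=10.00V), C3(2μF, Q=2μC, V=1.00V)
Op 1: GROUND 1: Q1=0; energy lost=10.667
Op 2: CLOSE 1-3: Q_total=2.00, C_total=5.00, V=0.40; Q1=1.20, Q3=0.80; dissipated=0.600
Op 3: GROUND 1: Q1=0; energy lost=0.240
Total dissipated: 11.507 μJ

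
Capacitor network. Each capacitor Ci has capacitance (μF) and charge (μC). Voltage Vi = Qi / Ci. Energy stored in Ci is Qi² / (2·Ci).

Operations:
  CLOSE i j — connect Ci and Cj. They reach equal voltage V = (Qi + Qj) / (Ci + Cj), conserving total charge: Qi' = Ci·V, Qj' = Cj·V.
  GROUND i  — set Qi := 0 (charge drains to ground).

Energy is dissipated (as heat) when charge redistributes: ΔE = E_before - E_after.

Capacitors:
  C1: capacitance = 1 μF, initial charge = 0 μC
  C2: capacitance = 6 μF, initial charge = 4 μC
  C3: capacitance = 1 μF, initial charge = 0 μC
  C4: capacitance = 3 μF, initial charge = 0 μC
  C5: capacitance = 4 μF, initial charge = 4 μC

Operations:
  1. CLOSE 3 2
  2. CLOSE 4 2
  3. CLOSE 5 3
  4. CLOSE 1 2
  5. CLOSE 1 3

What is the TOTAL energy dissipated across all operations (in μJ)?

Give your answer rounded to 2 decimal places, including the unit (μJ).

Initial: C1(1μF, Q=0μC, V=0.00V), C2(6μF, Q=4μC, V=0.67V), C3(1μF, Q=0μC, V=0.00V), C4(3μF, Q=0μC, V=0.00V), C5(4μF, Q=4μC, V=1.00V)
Op 1: CLOSE 3-2: Q_total=4.00, C_total=7.00, V=0.57; Q3=0.57, Q2=3.43; dissipated=0.190
Op 2: CLOSE 4-2: Q_total=3.43, C_total=9.00, V=0.38; Q4=1.14, Q2=2.29; dissipated=0.327
Op 3: CLOSE 5-3: Q_total=4.57, C_total=5.00, V=0.91; Q5=3.66, Q3=0.91; dissipated=0.073
Op 4: CLOSE 1-2: Q_total=2.29, C_total=7.00, V=0.33; Q1=0.33, Q2=1.96; dissipated=0.062
Op 5: CLOSE 1-3: Q_total=1.24, C_total=2.00, V=0.62; Q1=0.62, Q3=0.62; dissipated=0.086
Total dissipated: 0.739 μJ

Answer: 0.74 μJ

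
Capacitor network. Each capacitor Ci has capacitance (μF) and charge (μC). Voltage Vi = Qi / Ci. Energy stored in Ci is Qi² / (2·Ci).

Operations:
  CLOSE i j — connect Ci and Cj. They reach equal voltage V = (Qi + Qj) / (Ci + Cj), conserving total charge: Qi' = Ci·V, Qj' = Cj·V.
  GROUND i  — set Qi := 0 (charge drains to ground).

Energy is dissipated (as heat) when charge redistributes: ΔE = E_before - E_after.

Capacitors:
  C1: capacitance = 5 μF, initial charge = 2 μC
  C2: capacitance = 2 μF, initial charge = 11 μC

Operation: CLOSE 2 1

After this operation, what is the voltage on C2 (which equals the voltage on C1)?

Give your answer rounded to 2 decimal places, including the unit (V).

Answer: 1.86 V

Derivation:
Initial: C1(5μF, Q=2μC, V=0.40V), C2(2μF, Q=11μC, V=5.50V)
Op 1: CLOSE 2-1: Q_total=13.00, C_total=7.00, V=1.86; Q2=3.71, Q1=9.29; dissipated=18.579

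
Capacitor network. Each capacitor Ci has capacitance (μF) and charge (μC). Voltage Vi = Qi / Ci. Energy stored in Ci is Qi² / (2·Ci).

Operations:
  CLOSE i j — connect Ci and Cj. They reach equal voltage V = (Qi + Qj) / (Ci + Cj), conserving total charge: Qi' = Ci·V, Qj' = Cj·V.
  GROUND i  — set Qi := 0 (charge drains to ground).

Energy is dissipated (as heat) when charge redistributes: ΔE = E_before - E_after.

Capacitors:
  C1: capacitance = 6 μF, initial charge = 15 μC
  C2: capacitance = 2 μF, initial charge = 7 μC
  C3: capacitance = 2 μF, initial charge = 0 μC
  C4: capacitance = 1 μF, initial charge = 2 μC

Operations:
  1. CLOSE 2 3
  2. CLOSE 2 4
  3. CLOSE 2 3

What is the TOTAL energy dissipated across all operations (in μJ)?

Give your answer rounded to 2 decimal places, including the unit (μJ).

Answer: 6.15 μJ

Derivation:
Initial: C1(6μF, Q=15μC, V=2.50V), C2(2μF, Q=7μC, V=3.50V), C3(2μF, Q=0μC, V=0.00V), C4(1μF, Q=2μC, V=2.00V)
Op 1: CLOSE 2-3: Q_total=7.00, C_total=4.00, V=1.75; Q2=3.50, Q3=3.50; dissipated=6.125
Op 2: CLOSE 2-4: Q_total=5.50, C_total=3.00, V=1.83; Q2=3.67, Q4=1.83; dissipated=0.021
Op 3: CLOSE 2-3: Q_total=7.17, C_total=4.00, V=1.79; Q2=3.58, Q3=3.58; dissipated=0.003
Total dissipated: 6.149 μJ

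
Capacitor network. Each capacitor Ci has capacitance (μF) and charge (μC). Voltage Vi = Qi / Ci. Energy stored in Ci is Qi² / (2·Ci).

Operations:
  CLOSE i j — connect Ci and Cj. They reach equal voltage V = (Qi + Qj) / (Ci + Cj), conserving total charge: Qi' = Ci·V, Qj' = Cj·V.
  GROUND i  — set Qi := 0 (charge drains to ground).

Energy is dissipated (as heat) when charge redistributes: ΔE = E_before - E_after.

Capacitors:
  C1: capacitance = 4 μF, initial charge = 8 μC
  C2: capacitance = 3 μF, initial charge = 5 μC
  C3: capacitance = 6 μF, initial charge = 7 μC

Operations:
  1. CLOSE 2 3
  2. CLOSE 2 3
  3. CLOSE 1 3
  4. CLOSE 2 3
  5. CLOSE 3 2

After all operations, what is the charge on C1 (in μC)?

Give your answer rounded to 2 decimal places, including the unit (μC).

Answer: 6.40 μC

Derivation:
Initial: C1(4μF, Q=8μC, V=2.00V), C2(3μF, Q=5μC, V=1.67V), C3(6μF, Q=7μC, V=1.17V)
Op 1: CLOSE 2-3: Q_total=12.00, C_total=9.00, V=1.33; Q2=4.00, Q3=8.00; dissipated=0.250
Op 2: CLOSE 2-3: Q_total=12.00, C_total=9.00, V=1.33; Q2=4.00, Q3=8.00; dissipated=0.000
Op 3: CLOSE 1-3: Q_total=16.00, C_total=10.00, V=1.60; Q1=6.40, Q3=9.60; dissipated=0.533
Op 4: CLOSE 2-3: Q_total=13.60, C_total=9.00, V=1.51; Q2=4.53, Q3=9.07; dissipated=0.071
Op 5: CLOSE 3-2: Q_total=13.60, C_total=9.00, V=1.51; Q3=9.07, Q2=4.53; dissipated=0.000
Final charges: Q1=6.40, Q2=4.53, Q3=9.07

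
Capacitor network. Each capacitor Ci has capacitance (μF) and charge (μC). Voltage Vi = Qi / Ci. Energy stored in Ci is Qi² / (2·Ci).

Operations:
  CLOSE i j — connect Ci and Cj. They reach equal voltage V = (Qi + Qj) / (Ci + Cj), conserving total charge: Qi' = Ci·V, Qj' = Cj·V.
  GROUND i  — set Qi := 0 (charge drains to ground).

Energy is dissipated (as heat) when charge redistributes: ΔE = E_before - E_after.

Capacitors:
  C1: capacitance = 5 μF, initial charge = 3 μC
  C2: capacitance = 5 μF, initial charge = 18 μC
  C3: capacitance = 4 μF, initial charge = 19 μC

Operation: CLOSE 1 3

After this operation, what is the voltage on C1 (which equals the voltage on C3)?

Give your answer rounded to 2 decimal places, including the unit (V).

Initial: C1(5μF, Q=3μC, V=0.60V), C2(5μF, Q=18μC, V=3.60V), C3(4μF, Q=19μC, V=4.75V)
Op 1: CLOSE 1-3: Q_total=22.00, C_total=9.00, V=2.44; Q1=12.22, Q3=9.78; dissipated=19.136

Answer: 2.44 V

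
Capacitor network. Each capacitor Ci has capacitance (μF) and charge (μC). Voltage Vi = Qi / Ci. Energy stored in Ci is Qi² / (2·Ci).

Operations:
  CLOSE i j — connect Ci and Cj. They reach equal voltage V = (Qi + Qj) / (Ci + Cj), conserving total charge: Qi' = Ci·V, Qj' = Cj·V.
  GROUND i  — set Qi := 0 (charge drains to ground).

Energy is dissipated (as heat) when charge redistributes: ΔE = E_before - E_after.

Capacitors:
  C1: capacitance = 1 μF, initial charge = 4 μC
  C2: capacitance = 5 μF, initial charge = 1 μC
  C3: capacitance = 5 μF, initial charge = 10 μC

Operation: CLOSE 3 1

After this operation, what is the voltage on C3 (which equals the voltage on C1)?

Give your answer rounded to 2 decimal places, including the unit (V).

Answer: 2.33 V

Derivation:
Initial: C1(1μF, Q=4μC, V=4.00V), C2(5μF, Q=1μC, V=0.20V), C3(5μF, Q=10μC, V=2.00V)
Op 1: CLOSE 3-1: Q_total=14.00, C_total=6.00, V=2.33; Q3=11.67, Q1=2.33; dissipated=1.667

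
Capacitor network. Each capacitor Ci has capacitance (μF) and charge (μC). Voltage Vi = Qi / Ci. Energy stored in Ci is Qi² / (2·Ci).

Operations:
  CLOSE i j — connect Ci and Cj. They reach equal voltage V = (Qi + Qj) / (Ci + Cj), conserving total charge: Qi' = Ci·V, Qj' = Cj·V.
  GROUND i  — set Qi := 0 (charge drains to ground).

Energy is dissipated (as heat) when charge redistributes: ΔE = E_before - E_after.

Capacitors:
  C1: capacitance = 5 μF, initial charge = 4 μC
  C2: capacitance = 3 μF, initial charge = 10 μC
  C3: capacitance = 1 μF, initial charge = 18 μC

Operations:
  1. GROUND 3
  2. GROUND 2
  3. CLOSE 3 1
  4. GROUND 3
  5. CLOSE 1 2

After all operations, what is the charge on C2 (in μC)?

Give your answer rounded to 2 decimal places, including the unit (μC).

Answer: 1.25 μC

Derivation:
Initial: C1(5μF, Q=4μC, V=0.80V), C2(3μF, Q=10μC, V=3.33V), C3(1μF, Q=18μC, V=18.00V)
Op 1: GROUND 3: Q3=0; energy lost=162.000
Op 2: GROUND 2: Q2=0; energy lost=16.667
Op 3: CLOSE 3-1: Q_total=4.00, C_total=6.00, V=0.67; Q3=0.67, Q1=3.33; dissipated=0.267
Op 4: GROUND 3: Q3=0; energy lost=0.222
Op 5: CLOSE 1-2: Q_total=3.33, C_total=8.00, V=0.42; Q1=2.08, Q2=1.25; dissipated=0.417
Final charges: Q1=2.08, Q2=1.25, Q3=0.00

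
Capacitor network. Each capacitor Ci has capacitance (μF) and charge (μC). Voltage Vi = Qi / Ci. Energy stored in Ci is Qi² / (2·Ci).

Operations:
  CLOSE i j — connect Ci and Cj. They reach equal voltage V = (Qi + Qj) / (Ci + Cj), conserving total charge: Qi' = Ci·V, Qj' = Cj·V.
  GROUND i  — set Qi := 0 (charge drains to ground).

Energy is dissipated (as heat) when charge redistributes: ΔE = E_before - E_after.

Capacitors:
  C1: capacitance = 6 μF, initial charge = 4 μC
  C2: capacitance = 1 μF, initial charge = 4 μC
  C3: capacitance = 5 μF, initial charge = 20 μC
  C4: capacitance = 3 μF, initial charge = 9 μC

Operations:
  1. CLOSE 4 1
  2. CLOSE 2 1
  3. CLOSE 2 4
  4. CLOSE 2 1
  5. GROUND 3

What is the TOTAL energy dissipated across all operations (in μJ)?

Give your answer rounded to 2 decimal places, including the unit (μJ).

Initial: C1(6μF, Q=4μC, V=0.67V), C2(1μF, Q=4μC, V=4.00V), C3(5μF, Q=20μC, V=4.00V), C4(3μF, Q=9μC, V=3.00V)
Op 1: CLOSE 4-1: Q_total=13.00, C_total=9.00, V=1.44; Q4=4.33, Q1=8.67; dissipated=5.444
Op 2: CLOSE 2-1: Q_total=12.67, C_total=7.00, V=1.81; Q2=1.81, Q1=10.86; dissipated=2.799
Op 3: CLOSE 2-4: Q_total=6.14, C_total=4.00, V=1.54; Q2=1.54, Q4=4.61; dissipated=0.050
Op 4: CLOSE 2-1: Q_total=12.39, C_total=7.00, V=1.77; Q2=1.77, Q1=10.62; dissipated=0.032
Op 5: GROUND 3: Q3=0; energy lost=40.000
Total dissipated: 48.325 μJ

Answer: 48.33 μJ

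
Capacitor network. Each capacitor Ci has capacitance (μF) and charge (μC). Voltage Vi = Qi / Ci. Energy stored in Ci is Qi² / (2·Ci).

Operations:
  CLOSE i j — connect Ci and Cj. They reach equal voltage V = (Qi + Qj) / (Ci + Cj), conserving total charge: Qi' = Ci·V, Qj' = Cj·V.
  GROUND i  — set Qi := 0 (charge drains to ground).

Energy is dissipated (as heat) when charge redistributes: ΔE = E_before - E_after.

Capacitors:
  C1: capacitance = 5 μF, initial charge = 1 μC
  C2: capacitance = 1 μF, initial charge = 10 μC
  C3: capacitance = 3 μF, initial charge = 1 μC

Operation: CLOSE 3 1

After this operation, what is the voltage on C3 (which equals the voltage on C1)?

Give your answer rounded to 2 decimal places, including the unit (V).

Answer: 0.25 V

Derivation:
Initial: C1(5μF, Q=1μC, V=0.20V), C2(1μF, Q=10μC, V=10.00V), C3(3μF, Q=1μC, V=0.33V)
Op 1: CLOSE 3-1: Q_total=2.00, C_total=8.00, V=0.25; Q3=0.75, Q1=1.25; dissipated=0.017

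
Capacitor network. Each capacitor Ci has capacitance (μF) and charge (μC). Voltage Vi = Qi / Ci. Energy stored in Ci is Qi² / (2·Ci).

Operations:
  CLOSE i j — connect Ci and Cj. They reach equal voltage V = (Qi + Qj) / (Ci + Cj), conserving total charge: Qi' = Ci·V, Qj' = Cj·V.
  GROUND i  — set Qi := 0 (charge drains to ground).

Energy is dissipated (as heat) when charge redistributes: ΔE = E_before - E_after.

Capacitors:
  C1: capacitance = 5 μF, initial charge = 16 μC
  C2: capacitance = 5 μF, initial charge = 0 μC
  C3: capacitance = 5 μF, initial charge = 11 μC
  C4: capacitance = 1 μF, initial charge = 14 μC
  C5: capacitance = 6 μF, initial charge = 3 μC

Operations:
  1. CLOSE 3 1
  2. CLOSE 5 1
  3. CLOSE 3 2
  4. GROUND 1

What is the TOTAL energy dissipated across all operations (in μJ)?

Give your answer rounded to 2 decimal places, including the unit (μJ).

Answer: 22.59 μJ

Derivation:
Initial: C1(5μF, Q=16μC, V=3.20V), C2(5μF, Q=0μC, V=0.00V), C3(5μF, Q=11μC, V=2.20V), C4(1μF, Q=14μC, V=14.00V), C5(6μF, Q=3μC, V=0.50V)
Op 1: CLOSE 3-1: Q_total=27.00, C_total=10.00, V=2.70; Q3=13.50, Q1=13.50; dissipated=1.250
Op 2: CLOSE 5-1: Q_total=16.50, C_total=11.00, V=1.50; Q5=9.00, Q1=7.50; dissipated=6.600
Op 3: CLOSE 3-2: Q_total=13.50, C_total=10.00, V=1.35; Q3=6.75, Q2=6.75; dissipated=9.113
Op 4: GROUND 1: Q1=0; energy lost=5.625
Total dissipated: 22.587 μJ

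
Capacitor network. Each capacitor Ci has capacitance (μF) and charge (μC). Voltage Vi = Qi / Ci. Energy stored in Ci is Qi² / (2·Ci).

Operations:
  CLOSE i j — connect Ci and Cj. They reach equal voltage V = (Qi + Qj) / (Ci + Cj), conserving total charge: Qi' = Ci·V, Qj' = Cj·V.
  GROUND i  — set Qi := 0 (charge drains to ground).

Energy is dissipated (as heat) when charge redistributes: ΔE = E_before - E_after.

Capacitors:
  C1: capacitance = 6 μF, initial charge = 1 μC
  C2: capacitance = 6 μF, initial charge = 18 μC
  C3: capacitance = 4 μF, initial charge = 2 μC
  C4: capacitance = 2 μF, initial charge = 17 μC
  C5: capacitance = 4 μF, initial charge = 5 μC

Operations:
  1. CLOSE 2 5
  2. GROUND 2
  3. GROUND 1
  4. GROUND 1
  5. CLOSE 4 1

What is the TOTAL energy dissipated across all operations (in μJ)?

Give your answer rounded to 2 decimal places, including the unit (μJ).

Initial: C1(6μF, Q=1μC, V=0.17V), C2(6μF, Q=18μC, V=3.00V), C3(4μF, Q=2μC, V=0.50V), C4(2μF, Q=17μC, V=8.50V), C5(4μF, Q=5μC, V=1.25V)
Op 1: CLOSE 2-5: Q_total=23.00, C_total=10.00, V=2.30; Q2=13.80, Q5=9.20; dissipated=3.675
Op 2: GROUND 2: Q2=0; energy lost=15.870
Op 3: GROUND 1: Q1=0; energy lost=0.083
Op 4: GROUND 1: Q1=0; energy lost=0.000
Op 5: CLOSE 4-1: Q_total=17.00, C_total=8.00, V=2.12; Q4=4.25, Q1=12.75; dissipated=54.188
Total dissipated: 73.816 μJ

Answer: 73.82 μJ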